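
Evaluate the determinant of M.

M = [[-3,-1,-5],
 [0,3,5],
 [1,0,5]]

Expand along row 2:
  + 3 · |-3 -5; 1 5| = 3·(-15 − (-5)) = -30
  − 5 · |-3 -1; 1 0| = −5·(0 − (-1)) = -5
Sum: (-30) + (-5) = -35

|M| = -35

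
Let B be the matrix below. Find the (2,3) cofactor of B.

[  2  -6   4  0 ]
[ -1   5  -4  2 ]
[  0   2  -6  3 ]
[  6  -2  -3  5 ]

Delete row 2 and column 3; the remaining 3×3 submatrix is [2 -6 0; 0 2 3; 6 -2 5].
Its determinant is -76.
The cofactor carries sign (−1)^(2+3) = −1, so C_{2,3} = −(-76) = 76.

The cofactor is 76.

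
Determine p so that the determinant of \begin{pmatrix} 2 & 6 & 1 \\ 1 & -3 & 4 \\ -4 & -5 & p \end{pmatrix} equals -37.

-3

Expanding along the row containing p, det(A) is linear in p: det(A) = (-12)·p + (-73).
Set (-12)·p + (-73) = -37  ⇒  (-12)·p = 36  ⇒  p = -3.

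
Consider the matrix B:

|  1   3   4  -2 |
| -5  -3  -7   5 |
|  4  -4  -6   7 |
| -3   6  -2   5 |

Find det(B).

Expand along row 1:
  + (1) · M_11   where M_11 = det([-3 -7 5; -4 -6 7; 6 -2 5]) = -166
  − (3) · M_12   where M_12 = det([-5 -7 5; 4 -6 7; -3 -2 5]) = 237
  + (4) · M_13   where M_13 = det([-5 -3 5; 4 -4 7; -3 6 5]) = 493
  − (-2) · M_14   where M_14 = det([-5 -3 -7; 4 -4 -6; -3 6 -2]) = -382
det = (+1)·(1)·(-166) + (-1)·(3)·(237) + (+1)·(4)·(493) + (-1)·(-2)·(-382) = 331

331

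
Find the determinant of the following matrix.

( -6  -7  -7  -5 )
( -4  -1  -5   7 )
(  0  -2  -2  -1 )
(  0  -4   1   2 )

Expand along column 1 (it has 2 zeros):
  + (-6) · M_11   where M_11 = det([-1 -5 7; -2 -2 -1; -4 1 2]) = -107
  − (-4) · M_21   where M_21 = det([-7 -7 -5; -2 -2 -1; -4 1 2]) = 15
det = (+1)·(-6)·(-107) + (-1)·(-4)·(15) = 702

702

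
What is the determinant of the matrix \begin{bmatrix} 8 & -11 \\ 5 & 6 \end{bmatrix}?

103

det = 8·6 − (-11)·5 = 48 − (-55) = 103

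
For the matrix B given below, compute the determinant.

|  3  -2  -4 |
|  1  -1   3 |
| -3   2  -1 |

The determinant is 5.

Expand along row 1:
  + 3 · |-1 3; 2 -1| = 3·(1 − 6) = -15
  − (-2) · |1 3; -3 -1| = −(-2)·(-1 − (-9)) = 16
  + (-4) · |1 -1; -3 2| = (-4)·(2 − 3) = 4
Sum: (-15) + (16) + (4) = 5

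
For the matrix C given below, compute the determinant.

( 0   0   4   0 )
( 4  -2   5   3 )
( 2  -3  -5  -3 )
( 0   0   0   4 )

-128

Expand along row 1 (it has 3 zeros):
  + (4) · M_13   where M_13 = det([4 -2 3; 2 -3 -3; 0 0 4]) = -32
det = (+1)·(4)·(-32) = -128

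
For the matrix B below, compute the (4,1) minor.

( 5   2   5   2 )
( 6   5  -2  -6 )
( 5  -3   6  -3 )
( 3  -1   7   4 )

297

Delete row 4 and column 1; the remaining 3×3 submatrix is [2 5 2; 5 -2 -6; -3 6 -3].
Its determinant is 297.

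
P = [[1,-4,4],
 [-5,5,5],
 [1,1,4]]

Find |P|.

det(P) = -125

Expand along row 1:
  + 1 · |5 5; 1 4| = 1·(20 − 5) = 15
  − (-4) · |-5 5; 1 4| = −(-4)·(-20 − 5) = -100
  + 4 · |-5 5; 1 1| = 4·(-5 − 5) = -40
Sum: (15) + (-100) + (-40) = -125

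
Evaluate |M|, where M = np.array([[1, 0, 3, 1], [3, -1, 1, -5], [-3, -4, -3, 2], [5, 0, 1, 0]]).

Expand along row 4 (it has 2 zeros):
  − (5) · M_41   where M_41 = det([0 3 1; -1 1 -5; -4 -3 2]) = 73
  − (1) · M_43   where M_43 = det([1 0 1; 3 -1 -5; -3 -4 2]) = -37
det = (-1)·(5)·(73) + (-1)·(1)·(-37) = -328

The determinant is -328.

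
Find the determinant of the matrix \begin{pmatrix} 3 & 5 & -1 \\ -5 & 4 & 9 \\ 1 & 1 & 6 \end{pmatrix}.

Expand along row 1:
  + 3 · |4 9; 1 6| = 3·(24 − 9) = 45
  − 5 · |-5 9; 1 6| = −5·(-30 − 9) = 195
  + (-1) · |-5 4; 1 1| = (-1)·(-5 − 4) = 9
Sum: (45) + (195) + (9) = 249

249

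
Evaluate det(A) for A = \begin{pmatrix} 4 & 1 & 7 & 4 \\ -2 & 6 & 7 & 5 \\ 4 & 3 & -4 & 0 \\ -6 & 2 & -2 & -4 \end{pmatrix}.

Expand along row 3 (it has 1 zero):
  + (4) · M_31   where M_31 = det([1 7 4; 6 7 5; 2 -2 -4]) = 116
  − (3) · M_32   where M_32 = det([4 7 4; -2 7 5; -6 -2 -4]) = -154
  + (-4) · M_33   where M_33 = det([4 1 4; -2 6 5; -6 2 -4]) = -46
det = (+1)·(4)·(116) + (-1)·(3)·(-154) + (+1)·(-4)·(-46) = 1110

det(A) = 1110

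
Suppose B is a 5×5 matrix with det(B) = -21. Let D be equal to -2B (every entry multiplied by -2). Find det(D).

672

For a 5×5 matrix, det(-2B) = (-2)^5·det(B) = -32·det(B).
det(D) = (-32)·(-21) = 672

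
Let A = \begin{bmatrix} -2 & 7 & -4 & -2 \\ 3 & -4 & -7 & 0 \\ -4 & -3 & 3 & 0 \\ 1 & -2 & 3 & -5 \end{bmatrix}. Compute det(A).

The determinant is -1787.

Expand along column 4 (it has 2 zeros):
  − (-2) · M_14   where M_14 = det([3 -4 -7; -4 -3 3; 1 -2 3]) = -146
  + (-5) · M_44   where M_44 = det([-2 7 -4; 3 -4 -7; -4 -3 3]) = 299
det = (-1)·(-2)·(-146) + (+1)·(-5)·(299) = -1787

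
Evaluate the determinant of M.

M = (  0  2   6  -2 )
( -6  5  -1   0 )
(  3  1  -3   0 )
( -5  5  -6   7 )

The determinant is -994.

Expand along column 4 (it has 2 zeros):
  − (-2) · M_14   where M_14 = det([-6 5 -1; 3 1 -3; -5 5 -6]) = 91
  + (7) · M_44   where M_44 = det([0 2 6; -6 5 -1; 3 1 -3]) = -168
det = (-1)·(-2)·(91) + (+1)·(7)·(-168) = -994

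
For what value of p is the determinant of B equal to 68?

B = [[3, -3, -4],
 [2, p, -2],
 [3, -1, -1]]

p = 6

Expanding along the row containing p, det(B) is linear in p: det(B) = (9)·p + (14).
Set (9)·p + (14) = 68  ⇒  (9)·p = 54  ⇒  p = 6.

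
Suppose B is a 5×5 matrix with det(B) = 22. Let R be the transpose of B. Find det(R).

22

det(Bᵀ) = det(B).
det(R) = (1)·(22) = 22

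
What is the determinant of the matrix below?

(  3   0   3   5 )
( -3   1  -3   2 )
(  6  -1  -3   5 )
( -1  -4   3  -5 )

Expand along row 1 (it has 1 zero):
  + (3) · M_11   where M_11 = det([1 -3 2; -1 -3 5; -4 3 -5]) = 45
  + (3) · M_13   where M_13 = det([-3 1 2; 6 -1 5; -1 -4 -5]) = -100
  − (5) · M_14   where M_14 = det([-3 1 -3; 6 -1 -3; -1 -4 3]) = 105
det = (+1)·(3)·(45) + (+1)·(3)·(-100) + (-1)·(5)·(105) = -690

-690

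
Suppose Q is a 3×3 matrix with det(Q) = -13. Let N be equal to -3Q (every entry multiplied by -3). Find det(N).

For a 3×3 matrix, det(-3Q) = (-3)^3·det(Q) = -27·det(Q).
det(N) = (-27)·(-13) = 351

|N| = 351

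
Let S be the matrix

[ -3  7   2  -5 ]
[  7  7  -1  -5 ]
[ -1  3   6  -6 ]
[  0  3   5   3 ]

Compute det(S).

Expand along row 4 (it has 1 zero):
  + (3) · M_42   where M_42 = det([-3 2 -5; 7 -1 -5; -1 6 -6]) = -219
  − (5) · M_43   where M_43 = det([-3 7 -5; 7 7 -5; -1 3 -6]) = 270
  + (3) · M_44   where M_44 = det([-3 7 2; 7 7 -1; -1 3 6]) = -366
det = (+1)·(3)·(-219) + (-1)·(5)·(270) + (+1)·(3)·(-366) = -3105

The determinant is -3105.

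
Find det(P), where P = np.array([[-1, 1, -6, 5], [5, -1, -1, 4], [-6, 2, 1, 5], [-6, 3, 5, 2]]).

|P| = 434

Expand along row 1:
  + (-1) · M_11   where M_11 = det([-1 -1 4; 2 1 5; 3 5 2]) = 40
  − (1) · M_12   where M_12 = det([5 -1 4; -6 1 5; -6 5 2]) = -193
  + (-6) · M_13   where M_13 = det([5 -1 4; -6 2 5; -6 3 2]) = -61
  − (5) · M_14   where M_14 = det([5 -1 -1; -6 2 1; -6 3 5]) = 17
det = (+1)·(-1)·(40) + (-1)·(1)·(-193) + (+1)·(-6)·(-61) + (-1)·(5)·(17) = 434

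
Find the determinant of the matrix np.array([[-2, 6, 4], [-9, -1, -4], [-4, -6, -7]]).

-48

Expand along column 1:
  + (-2) · |-1 -4; -6 -7| = (-2)·(7 − 24) = 34
  − (-9) · |6 4; -6 -7| = −(-9)·(-42 − (-24)) = -162
  + (-4) · |6 4; -1 -4| = (-4)·(-24 − (-4)) = 80
Sum: (34) + (-162) + (80) = -48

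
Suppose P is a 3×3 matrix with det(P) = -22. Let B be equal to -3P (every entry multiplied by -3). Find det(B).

For a 3×3 matrix, det(-3P) = (-3)^3·det(P) = -27·det(P).
det(B) = (-27)·(-22) = 594

|B| = 594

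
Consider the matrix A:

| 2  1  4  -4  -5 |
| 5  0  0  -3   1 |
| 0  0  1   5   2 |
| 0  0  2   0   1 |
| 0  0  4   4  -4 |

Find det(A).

|A| = -360

A is block upper-triangular with a 2×2 block and a 3×3 block on the diagonal, so its determinant equals the product of the determinants of the diagonal blocks.
det of the 2×2 block = -5
det of the 3×3 block = 72
det = (-5)·(72) = -360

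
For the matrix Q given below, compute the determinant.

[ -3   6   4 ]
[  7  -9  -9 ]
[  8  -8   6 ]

Expand along row 1:
  + (-3) · |-9 -9; -8 6| = (-3)·(-54 − 72) = 378
  − 6 · |7 -9; 8 6| = −6·(42 − (-72)) = -684
  + 4 · |7 -9; 8 -8| = 4·(-56 − (-72)) = 64
Sum: (378) + (-684) + (64) = -242

-242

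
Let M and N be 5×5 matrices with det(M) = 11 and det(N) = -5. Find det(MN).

det(MN) = det(M)·det(N) = (11)·(-5) = -55

-55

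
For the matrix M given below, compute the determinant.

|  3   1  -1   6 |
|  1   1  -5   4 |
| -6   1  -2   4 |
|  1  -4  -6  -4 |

Expand along row 1:
  + (3) · M_11   where M_11 = det([1 -5 4; 1 -2 4; -4 -6 -4]) = 36
  − (1) · M_12   where M_12 = det([1 -5 4; -6 -2 4; 1 -6 -4]) = 284
  + (-1) · M_13   where M_13 = det([1 1 4; -6 1 4; 1 -4 -4]) = 84
  − (6) · M_14   where M_14 = det([1 1 -5; -6 1 -2; 1 -4 -6]) = -167
det = (+1)·(3)·(36) + (-1)·(1)·(284) + (+1)·(-1)·(84) + (-1)·(6)·(-167) = 742

|M| = 742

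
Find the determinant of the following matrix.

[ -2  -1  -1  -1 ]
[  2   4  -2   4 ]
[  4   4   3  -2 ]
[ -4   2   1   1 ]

-234

Expand along row 1:
  + (-2) · M_11   where M_11 = det([4 -2 4; 4 3 -2; 2 1 1]) = 28
  − (-1) · M_12   where M_12 = det([2 -2 4; 4 3 -2; -4 1 1]) = 66
  + (-1) · M_13   where M_13 = det([2 4 4; 4 4 -2; -4 2 1]) = 128
  − (-1) · M_14   where M_14 = det([2 4 -2; 4 4 3; -4 2 1]) = -116
det = (+1)·(-2)·(28) + (-1)·(-1)·(66) + (+1)·(-1)·(128) + (-1)·(-1)·(-116) = -234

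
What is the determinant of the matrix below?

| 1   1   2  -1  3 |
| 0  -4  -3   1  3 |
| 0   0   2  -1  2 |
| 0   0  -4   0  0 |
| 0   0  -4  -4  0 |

The matrix is block upper-triangular with a 2×2 block and a 3×3 block on the diagonal, so its determinant equals the product of the determinants of the diagonal blocks.
det of the 2×2 block = -4
det of the 3×3 block = 32
det = (-4)·(32) = -128

-128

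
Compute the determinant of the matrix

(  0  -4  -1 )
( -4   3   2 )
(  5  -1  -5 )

Expand along column 1:
  − (-4) · |-4 -1; -1 -5| = −(-4)·(20 − 1) = 76
  + 5 · |-4 -1; 3 2| = 5·(-8 − (-3)) = -25
Sum: (76) + (-25) = 51

51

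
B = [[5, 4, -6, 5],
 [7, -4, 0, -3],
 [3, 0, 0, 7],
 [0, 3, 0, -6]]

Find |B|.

1476

Expand along column 3 (it has 3 zeros):
  + (-6) · M_13   where M_13 = det([7 -4 -3; 3 0 7; 0 3 -6]) = -246
det = (+1)·(-6)·(-246) = 1476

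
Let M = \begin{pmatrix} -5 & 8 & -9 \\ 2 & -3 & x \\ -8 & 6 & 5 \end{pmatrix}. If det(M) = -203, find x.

9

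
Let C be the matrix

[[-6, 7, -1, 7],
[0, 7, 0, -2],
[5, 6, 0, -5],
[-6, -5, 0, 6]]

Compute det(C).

det(C) = 22

Expand along column 3 (it has 3 zeros):
  + (-1) · M_13   where M_13 = det([0 7 -2; 5 6 -5; -6 -5 6]) = -22
det = (+1)·(-1)·(-22) = 22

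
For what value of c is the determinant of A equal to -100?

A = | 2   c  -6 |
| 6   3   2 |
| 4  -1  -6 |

c = -4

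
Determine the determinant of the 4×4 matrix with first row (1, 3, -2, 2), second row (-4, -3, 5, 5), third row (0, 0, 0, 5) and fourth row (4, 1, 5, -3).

Expand along row 3 (it has 3 zeros):
  − (5) · M_34   where M_34 = det([1 3 -2; -4 -3 5; 4 1 5]) = 84
det = (-1)·(5)·(84) = -420

-420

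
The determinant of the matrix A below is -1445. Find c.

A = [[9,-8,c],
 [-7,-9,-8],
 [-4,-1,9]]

-4

Expanding along the row containing c, det(A) is linear in c: det(A) = (-29)·c + (-1561).
Set (-29)·c + (-1561) = -1445  ⇒  (-29)·c = 116  ⇒  c = -4.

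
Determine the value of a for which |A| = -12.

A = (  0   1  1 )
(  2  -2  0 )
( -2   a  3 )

-1

Expanding along the column containing a, det(A) is linear in a: det(A) = (2)·a + (-10).
Set (2)·a + (-10) = -12  ⇒  (2)·a = -2  ⇒  a = -1.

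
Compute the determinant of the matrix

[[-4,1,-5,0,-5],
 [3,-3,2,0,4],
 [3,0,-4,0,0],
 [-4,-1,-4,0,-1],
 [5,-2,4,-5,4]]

-995

Expand along column 4 (it has 4 zeros):
  − (-5) · M_54   where M_54 = det([-4 1 -5 -5; 3 -3 2 4; 3 0 -4 0; -4 -1 -4 -1]) = -199
det = (-1)·(-5)·(-199) = -995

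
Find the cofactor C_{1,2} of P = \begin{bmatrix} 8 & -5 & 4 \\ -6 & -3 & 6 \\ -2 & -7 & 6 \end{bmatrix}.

24

Delete row 1 and column 2; the remaining 2×2 submatrix is [-6 6; -2 6].
Its determinant is (-6)·6 − 6·(-2) = -24.
The cofactor carries sign (−1)^(1+2) = −1, so C_{1,2} = −(-24) = 24.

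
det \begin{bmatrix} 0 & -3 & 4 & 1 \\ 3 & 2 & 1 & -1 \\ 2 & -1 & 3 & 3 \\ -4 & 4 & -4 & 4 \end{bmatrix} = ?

-196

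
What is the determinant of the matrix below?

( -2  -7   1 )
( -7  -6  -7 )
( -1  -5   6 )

Expand along row 1:
  + (-2) · |-6 -7; -5 6| = (-2)·(-36 − 35) = 142
  − (-7) · |-7 -7; -1 6| = −(-7)·(-42 − 7) = -343
  + 1 · |-7 -6; -1 -5| = 1·(35 − 6) = 29
Sum: (142) + (-343) + (29) = -172

-172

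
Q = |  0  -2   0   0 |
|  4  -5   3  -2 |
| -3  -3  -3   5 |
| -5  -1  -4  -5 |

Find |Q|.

52

Expand along row 1 (it has 3 zeros):
  − (-2) · M_12   where M_12 = det([4 3 -2; -3 -3 5; -5 -4 -5]) = 26
det = (-1)·(-2)·(26) = 52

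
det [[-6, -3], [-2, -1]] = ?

det = (-6)·(-1) − (-3)·(-2) = 6 − 6 = 0

The determinant is 0.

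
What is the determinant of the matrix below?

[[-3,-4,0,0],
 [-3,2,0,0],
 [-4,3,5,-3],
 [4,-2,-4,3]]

-54

The matrix is block lower-triangular with a 2×2 block and a 2×2 block on the diagonal, so its determinant equals the product of the determinants of the diagonal blocks.
det of the 2×2 block = -18
det of the 2×2 block = 3
det = (-18)·(3) = -54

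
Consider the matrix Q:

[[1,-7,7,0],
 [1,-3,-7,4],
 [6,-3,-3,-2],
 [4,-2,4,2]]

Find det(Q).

The determinant is 2204.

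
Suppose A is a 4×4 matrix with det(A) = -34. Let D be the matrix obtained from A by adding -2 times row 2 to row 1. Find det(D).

Adding a multiple of one row to another leaves the determinant unchanged.
det(D) = (1)·(-34) = -34

det(D) = -34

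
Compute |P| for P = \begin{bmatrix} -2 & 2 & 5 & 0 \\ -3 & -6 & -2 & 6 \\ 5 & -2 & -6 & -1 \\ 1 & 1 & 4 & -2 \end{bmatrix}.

Expand along row 1 (it has 1 zero):
  + (-2) · M_11   where M_11 = det([-6 -2 6; -2 -6 -1; 1 4 -2]) = -98
  − (2) · M_12   where M_12 = det([-3 -2 6; 5 -6 -1; 1 4 -2]) = 90
  + (5) · M_13   where M_13 = det([-3 -6 6; 5 -2 -1; 1 1 -2]) = -27
det = (+1)·(-2)·(-98) + (-1)·(2)·(90) + (+1)·(5)·(-27) = -119

|P| = -119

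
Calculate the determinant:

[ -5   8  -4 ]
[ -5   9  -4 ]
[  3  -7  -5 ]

Expand along row 1:
  + (-5) · |9 -4; -7 -5| = (-5)·(-45 − 28) = 365
  − 8 · |-5 -4; 3 -5| = −8·(25 − (-12)) = -296
  + (-4) · |-5 9; 3 -7| = (-4)·(35 − 27) = -32
Sum: (365) + (-296) + (-32) = 37

The determinant is 37.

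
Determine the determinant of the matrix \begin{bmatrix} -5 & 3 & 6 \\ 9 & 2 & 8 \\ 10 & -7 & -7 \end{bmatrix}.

-279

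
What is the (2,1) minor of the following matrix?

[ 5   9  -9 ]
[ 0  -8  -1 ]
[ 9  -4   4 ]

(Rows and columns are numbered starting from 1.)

Delete row 2 and column 1; the remaining 2×2 submatrix is [9 -9; -4 4].
Its determinant is 9·4 − (-9)·(-4) = 0.

0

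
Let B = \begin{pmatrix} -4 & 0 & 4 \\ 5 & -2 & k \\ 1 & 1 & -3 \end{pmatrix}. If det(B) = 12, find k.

k = 2

Expanding along the row containing k, det(B) is linear in k: det(B) = (4)·k + (4).
Set (4)·k + (4) = 12  ⇒  (4)·k = 8  ⇒  k = 2.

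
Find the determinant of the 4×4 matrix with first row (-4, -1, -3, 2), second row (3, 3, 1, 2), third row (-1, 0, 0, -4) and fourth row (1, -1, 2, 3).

Expand along row 3 (it has 2 zeros):
  + (-1) · M_31   where M_31 = det([-1 -3 2; 3 1 2; -1 2 3]) = 48
  − (-4) · M_34   where M_34 = det([-4 -1 -3; 3 3 1; 1 -1 2]) = -5
det = (+1)·(-1)·(48) + (-1)·(-4)·(-5) = -68

The determinant is -68.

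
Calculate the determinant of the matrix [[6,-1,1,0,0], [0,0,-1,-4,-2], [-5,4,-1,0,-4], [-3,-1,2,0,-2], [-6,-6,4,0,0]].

Expand along column 4 (it has 4 zeros):
  + (-4) · M_24   where M_24 = det([6 -1 1 0; -5 4 -1 -4; -3 -1 2 -2; -6 -6 4 0]) = -64
det = (+1)·(-4)·(-64) = 256

256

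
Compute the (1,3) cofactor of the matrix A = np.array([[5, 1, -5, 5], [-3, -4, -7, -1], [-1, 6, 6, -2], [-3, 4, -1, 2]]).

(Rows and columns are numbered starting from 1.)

-106

Delete row 1 and column 3; the remaining 3×3 submatrix is [-3 -4 -1; -1 6 -2; -3 4 2].
Its determinant is -106.
The cofactor carries sign (−1)^(1+3) = +1, so C_{1,3} = +(-106) = -106.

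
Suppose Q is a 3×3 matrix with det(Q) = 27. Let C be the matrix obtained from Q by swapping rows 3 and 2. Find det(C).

|C| = -27

Swapping two rows multiplies the determinant by −1.
det(C) = (-1)·(27) = -27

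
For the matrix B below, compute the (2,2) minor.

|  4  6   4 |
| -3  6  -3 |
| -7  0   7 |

The minor is 56.

Delete row 2 and column 2; the remaining 2×2 submatrix is [4 4; -7 7].
Its determinant is 4·7 − 4·(-7) = 56.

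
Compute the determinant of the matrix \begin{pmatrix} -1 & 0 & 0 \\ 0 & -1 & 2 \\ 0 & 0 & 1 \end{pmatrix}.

1

The matrix is upper triangular, so the determinant is the product of the diagonal entries:
det = (-1) · (-1) · (1) = 1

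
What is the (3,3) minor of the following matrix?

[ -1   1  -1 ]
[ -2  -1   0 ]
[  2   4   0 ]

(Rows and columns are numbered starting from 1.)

3

Delete row 3 and column 3; the remaining 2×2 submatrix is [-1 1; -2 -1].
Its determinant is (-1)·(-1) − 1·(-2) = 3.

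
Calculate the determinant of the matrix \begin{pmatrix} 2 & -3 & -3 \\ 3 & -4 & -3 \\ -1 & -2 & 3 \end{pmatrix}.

Expand along row 1:
  + 2 · |-4 -3; -2 3| = 2·(-12 − 6) = -36
  − (-3) · |3 -3; -1 3| = −(-3)·(9 − 3) = 18
  + (-3) · |3 -4; -1 -2| = (-3)·(-6 − 4) = 30
Sum: (-36) + (18) + (30) = 12

The determinant is 12.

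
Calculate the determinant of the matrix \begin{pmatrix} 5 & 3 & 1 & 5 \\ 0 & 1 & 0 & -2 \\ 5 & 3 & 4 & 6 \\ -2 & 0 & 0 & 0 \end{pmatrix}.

64

Expand along row 4 (it has 3 zeros):
  − (-2) · M_41   where M_41 = det([3 1 5; 1 0 -2; 3 4 6]) = 32
det = (-1)·(-2)·(32) = 64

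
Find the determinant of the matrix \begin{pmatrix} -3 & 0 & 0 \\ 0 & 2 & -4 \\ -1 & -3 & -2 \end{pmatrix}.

The determinant is 48.

Expand along row 1:
  + (-3) · |2 -4; -3 -2| = (-3)·(-4 − 12) = 48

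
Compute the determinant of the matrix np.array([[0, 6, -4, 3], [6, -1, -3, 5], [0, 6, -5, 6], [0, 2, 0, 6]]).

Expand along column 1 (it has 3 zeros):
  − (6) · M_21   where M_21 = det([6 -4 3; 6 -5 6; 2 0 6]) = -54
det = (-1)·(6)·(-54) = 324

324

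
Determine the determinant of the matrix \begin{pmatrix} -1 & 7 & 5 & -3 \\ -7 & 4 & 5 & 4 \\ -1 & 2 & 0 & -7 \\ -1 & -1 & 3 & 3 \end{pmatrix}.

Expand along row 3 (it has 1 zero):
  + (-1) · M_31   where M_31 = det([7 5 -3; 4 5 4; -1 3 3]) = -110
  − (2) · M_32   where M_32 = det([-1 5 -3; -7 5 4; -1 3 3]) = 130
  − (-7) · M_34   where M_34 = det([-1 7 5; -7 4 5; -1 -1 3]) = 150
det = (+1)·(-1)·(-110) + (-1)·(2)·(130) + (-1)·(-7)·(150) = 900

The determinant is 900.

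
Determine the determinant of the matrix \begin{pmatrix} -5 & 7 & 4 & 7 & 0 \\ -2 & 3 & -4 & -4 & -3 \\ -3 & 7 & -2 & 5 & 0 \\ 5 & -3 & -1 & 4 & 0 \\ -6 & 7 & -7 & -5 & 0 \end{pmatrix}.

Expand along column 5 (it has 4 zeros):
  − (-3) · M_25   where M_25 = det([-5 7 4 7; -3 7 -2 5; 5 -3 -1 4; -6 7 -7 -5]) = -242
det = (-1)·(-3)·(-242) = -726

-726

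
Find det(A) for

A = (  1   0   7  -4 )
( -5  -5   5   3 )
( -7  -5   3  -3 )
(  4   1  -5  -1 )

|A| = 1054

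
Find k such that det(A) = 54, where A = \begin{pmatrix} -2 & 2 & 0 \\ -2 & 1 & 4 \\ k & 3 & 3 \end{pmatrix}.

Expanding along the row containing k, det(A) is linear in k: det(A) = (8)·k + (30).
Set (8)·k + (30) = 54  ⇒  (8)·k = 24  ⇒  k = 3.

3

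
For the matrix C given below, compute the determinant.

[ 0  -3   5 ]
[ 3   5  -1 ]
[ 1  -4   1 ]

Expand along column 1:
  − 3 · |-3 5; -4 1| = −3·(-3 − (-20)) = -51
  + 1 · |-3 5; 5 -1| = 1·(3 − 25) = -22
Sum: (-51) + (-22) = -73

-73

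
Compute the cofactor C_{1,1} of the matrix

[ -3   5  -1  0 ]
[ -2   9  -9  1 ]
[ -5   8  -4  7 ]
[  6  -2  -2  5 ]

The cofactor is 408.

Delete row 1 and column 1; the remaining 3×3 submatrix is [9 -9 1; 8 -4 7; -2 -2 5].
Its determinant is 408.
The cofactor carries sign (−1)^(1+1) = +1, so C_{1,1} = +(408) = 408.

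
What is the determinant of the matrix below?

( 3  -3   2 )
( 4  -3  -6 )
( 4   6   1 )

The determinant is 255.

Expand along column 1:
  + 3 · |-3 -6; 6 1| = 3·(-3 − (-36)) = 99
  − 4 · |-3 2; 6 1| = −4·(-3 − 12) = 60
  + 4 · |-3 2; -3 -6| = 4·(18 − (-6)) = 96
Sum: (99) + (60) + (96) = 255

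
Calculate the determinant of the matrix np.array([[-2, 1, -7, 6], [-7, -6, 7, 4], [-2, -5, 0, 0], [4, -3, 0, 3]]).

Expand along row 3 (it has 2 zeros):
  + (-2) · M_31   where M_31 = det([1 -7 6; -6 7 4; -3 0 3]) = 105
  − (-5) · M_32   where M_32 = det([-2 -7 6; -7 7 4; 4 0 3]) = -469
det = (+1)·(-2)·(105) + (-1)·(-5)·(-469) = -2555

-2555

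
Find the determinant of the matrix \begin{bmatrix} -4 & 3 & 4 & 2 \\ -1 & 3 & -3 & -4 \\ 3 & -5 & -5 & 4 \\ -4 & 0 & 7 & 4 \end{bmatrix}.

Expand along row 4 (it has 1 zero):
  − (-4) · M_41   where M_41 = det([3 4 2; 3 -3 -4; -5 -5 4]) = -124
  − (7) · M_43   where M_43 = det([-4 3 2; -1 3 -4; 3 -5 4]) = 0
  + (4) · M_44   where M_44 = det([-4 3 4; -1 3 -3; 3 -5 -5]) = 62
det = (-1)·(-4)·(-124) + (-1)·(7)·(0) + (+1)·(4)·(62) = -248

-248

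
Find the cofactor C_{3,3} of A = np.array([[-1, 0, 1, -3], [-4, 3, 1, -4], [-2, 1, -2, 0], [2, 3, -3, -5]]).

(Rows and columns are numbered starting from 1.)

57

Delete row 3 and column 3; the remaining 3×3 submatrix is [-1 0 -3; -4 3 -4; 2 3 -5].
Its determinant is 57.
The cofactor carries sign (−1)^(3+3) = +1, so C_{3,3} = +(57) = 57.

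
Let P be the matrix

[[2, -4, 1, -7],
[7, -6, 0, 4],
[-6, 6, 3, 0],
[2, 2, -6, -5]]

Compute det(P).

Expand along row 2 (it has 1 zero):
  − (7) · M_21   where M_21 = det([-4 1 -7; 6 3 0; 2 -6 -5]) = 384
  + (-6) · M_22   where M_22 = det([2 1 -7; -6 3 0; 2 -6 -5]) = -270
  + (4) · M_24   where M_24 = det([2 -4 1; -6 6 3; 2 2 -6]) = 12
det = (-1)·(7)·(384) + (+1)·(-6)·(-270) + (+1)·(4)·(12) = -1020

-1020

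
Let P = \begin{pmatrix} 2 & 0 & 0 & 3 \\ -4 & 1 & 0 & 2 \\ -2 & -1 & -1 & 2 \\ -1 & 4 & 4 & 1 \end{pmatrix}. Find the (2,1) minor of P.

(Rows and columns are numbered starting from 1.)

0

Delete row 2 and column 1; the remaining 3×3 submatrix is [0 0 3; -1 -1 2; 4 4 1].
Its determinant is 0.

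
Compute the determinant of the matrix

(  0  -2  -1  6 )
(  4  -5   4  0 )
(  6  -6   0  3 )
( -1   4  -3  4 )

The determinant is -459.

Expand along row 1 (it has 1 zero):
  − (-2) · M_12   where M_12 = det([4 4 0; 6 0 3; -1 -3 4]) = -72
  + (-1) · M_13   where M_13 = det([4 -5 0; 6 -6 3; -1 4 4]) = -9
  − (6) · M_14   where M_14 = det([4 -5 4; 6 -6 0; -1 4 -3]) = 54
det = (-1)·(-2)·(-72) + (+1)·(-1)·(-9) + (-1)·(6)·(54) = -459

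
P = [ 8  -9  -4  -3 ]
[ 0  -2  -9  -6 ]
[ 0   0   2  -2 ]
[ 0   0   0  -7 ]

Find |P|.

The determinant is 224.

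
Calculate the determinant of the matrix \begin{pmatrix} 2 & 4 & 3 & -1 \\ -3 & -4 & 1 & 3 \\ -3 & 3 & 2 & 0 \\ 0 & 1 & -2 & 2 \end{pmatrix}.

Expand along row 3 (it has 1 zero):
  + (-3) · M_31   where M_31 = det([4 3 -1; -4 1 3; 1 -2 2]) = 58
  − (3) · M_32   where M_32 = det([2 3 -1; -3 1 3; 0 -2 2]) = 28
  + (2) · M_33   where M_33 = det([2 4 -1; -3 -4 3; 0 1 2]) = 5
det = (+1)·(-3)·(58) + (-1)·(3)·(28) + (+1)·(2)·(5) = -248

The determinant is -248.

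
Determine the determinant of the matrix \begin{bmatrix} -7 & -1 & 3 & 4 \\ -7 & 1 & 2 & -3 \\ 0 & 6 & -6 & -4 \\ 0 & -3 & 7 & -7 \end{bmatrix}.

574

Expand along column 1 (it has 2 zeros):
  + (-7) · M_11   where M_11 = det([1 2 -3; 6 -6 -4; -3 7 -7]) = 106
  − (-7) · M_21   where M_21 = det([-1 3 4; 6 -6 -4; -3 7 -7]) = 188
det = (+1)·(-7)·(106) + (-1)·(-7)·(188) = 574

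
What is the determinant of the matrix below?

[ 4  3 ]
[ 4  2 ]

det = 4·2 − 3·4 = 8 − 12 = -4

-4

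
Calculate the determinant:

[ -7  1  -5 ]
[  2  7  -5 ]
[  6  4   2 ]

-102

Expand along column 1:
  + (-7) · |7 -5; 4 2| = (-7)·(14 − (-20)) = -238
  − 2 · |1 -5; 4 2| = −2·(2 − (-20)) = -44
  + 6 · |1 -5; 7 -5| = 6·(-5 − (-35)) = 180
Sum: (-238) + (-44) + (180) = -102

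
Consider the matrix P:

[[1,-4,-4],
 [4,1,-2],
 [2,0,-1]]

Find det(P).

7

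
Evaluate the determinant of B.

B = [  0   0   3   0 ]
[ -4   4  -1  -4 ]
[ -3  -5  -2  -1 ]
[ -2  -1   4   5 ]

Expand along row 1 (it has 3 zeros):
  + (3) · M_13   where M_13 = det([-4 4 -4; -3 -5 -1; -2 -1 5]) = 200
det = (+1)·(3)·(200) = 600

det(B) = 600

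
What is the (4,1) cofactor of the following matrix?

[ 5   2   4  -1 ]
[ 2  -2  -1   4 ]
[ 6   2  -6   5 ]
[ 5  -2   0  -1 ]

Delete row 4 and column 1; the remaining 3×3 submatrix is [2 4 -1; -2 -1 4; 2 -6 5].
Its determinant is 96.
The cofactor carries sign (−1)^(4+1) = −1, so C_{4,1} = −(96) = -96.

-96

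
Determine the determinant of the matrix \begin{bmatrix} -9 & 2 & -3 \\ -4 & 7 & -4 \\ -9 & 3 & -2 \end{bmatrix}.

Expand along row 1:
  + (-9) · |7 -4; 3 -2| = (-9)·(-14 − (-12)) = 18
  − 2 · |-4 -4; -9 -2| = −2·(8 − 36) = 56
  + (-3) · |-4 7; -9 3| = (-3)·(-12 − (-63)) = -153
Sum: (18) + (56) + (-153) = -79

-79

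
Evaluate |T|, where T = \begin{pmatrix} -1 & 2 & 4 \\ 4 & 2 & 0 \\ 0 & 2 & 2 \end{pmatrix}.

12

Expand along column 1:
  + (-1) · |2 0; 2 2| = (-1)·(4 − 0) = -4
  − 4 · |2 4; 2 2| = −4·(4 − 8) = 16
Sum: (-4) + (16) = 12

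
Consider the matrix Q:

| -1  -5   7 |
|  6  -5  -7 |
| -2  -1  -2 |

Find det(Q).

Expand along column 1:
  + (-1) · |-5 -7; -1 -2| = (-1)·(10 − 7) = -3
  − 6 · |-5 7; -1 -2| = −6·(10 − (-7)) = -102
  + (-2) · |-5 7; -5 -7| = (-2)·(35 − (-35)) = -140
Sum: (-3) + (-102) + (-140) = -245

|Q| = -245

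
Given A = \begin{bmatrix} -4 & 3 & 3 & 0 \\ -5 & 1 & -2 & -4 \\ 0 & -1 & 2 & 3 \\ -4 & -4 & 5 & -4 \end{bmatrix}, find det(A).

-537

Expand along row 1 (it has 1 zero):
  + (-4) · M_11   where M_11 = det([1 -2 -4; -1 2 3; -4 5 -4]) = -3
  − (3) · M_12   where M_12 = det([-5 -2 -4; 0 2 3; -4 5 -4]) = 107
  + (3) · M_13   where M_13 = det([-5 1 -4; 0 -1 3; -4 -4 -4]) = -76
det = (+1)·(-4)·(-3) + (-1)·(3)·(107) + (+1)·(3)·(-76) = -537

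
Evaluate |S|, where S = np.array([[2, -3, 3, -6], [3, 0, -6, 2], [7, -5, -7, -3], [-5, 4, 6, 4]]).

Expand along row 2 (it has 1 zero):
  − (3) · M_21   where M_21 = det([-3 3 -6; -5 -7 -3; 4 6 4]) = 66
  − (-6) · M_23   where M_23 = det([2 -3 -6; 7 -5 -3; -5 4 4]) = 5
  + (2) · M_24   where M_24 = det([2 -3 3; 7 -5 -7; -5 4 6]) = 26
det = (-1)·(3)·(66) + (-1)·(-6)·(5) + (+1)·(2)·(26) = -116

-116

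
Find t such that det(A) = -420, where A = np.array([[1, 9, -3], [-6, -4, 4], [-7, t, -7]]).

7

Expanding along the column containing t, det(A) is linear in t: det(A) = (14)·t + (-518).
Set (14)·t + (-518) = -420  ⇒  (14)·t = 98  ⇒  t = 7.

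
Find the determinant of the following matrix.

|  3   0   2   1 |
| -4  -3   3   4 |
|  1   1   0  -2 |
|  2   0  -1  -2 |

Expand along column 2 (it has 2 zeros):
  + (-3) · M_22   where M_22 = det([3 2 1; 1 0 -2; 2 -1 -2]) = -11
  − (1) · M_32   where M_32 = det([3 2 1; -4 3 4; 2 -1 -2]) = -8
det = (+1)·(-3)·(-11) + (-1)·(1)·(-8) = 41

41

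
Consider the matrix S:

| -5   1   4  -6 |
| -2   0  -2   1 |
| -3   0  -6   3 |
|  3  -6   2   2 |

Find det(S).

Expand along column 2 (it has 2 zeros):
  − (1) · M_12   where M_12 = det([-2 -2 1; -3 -6 3; 3 2 2]) = 18
  + (-6) · M_42   where M_42 = det([-5 4 -6; -2 -2 1; -3 -6 3]) = -24
det = (-1)·(1)·(18) + (+1)·(-6)·(-24) = 126

|S| = 126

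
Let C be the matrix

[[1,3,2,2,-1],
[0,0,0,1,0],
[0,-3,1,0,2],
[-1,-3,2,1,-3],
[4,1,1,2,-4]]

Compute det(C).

The determinant is 216.

Expand along row 2 (it has 4 zeros):
  + (1) · M_24   where M_24 = det([1 3 2 -1; 0 -3 1 2; -1 -3 2 -3; 4 1 1 -4]) = 216
det = (+1)·(1)·(216) = 216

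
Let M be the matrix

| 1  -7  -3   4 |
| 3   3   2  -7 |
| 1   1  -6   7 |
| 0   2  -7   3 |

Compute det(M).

Expand along row 4 (it has 1 zero):
  + (2) · M_42   where M_42 = det([1 -3 4; 3 2 -7; 1 -6 7]) = -24
  − (-7) · M_43   where M_43 = det([1 -7 4; 3 3 -7; 1 1 7]) = 224
  + (3) · M_44   where M_44 = det([1 -7 -3; 3 3 2; 1 1 -6]) = -160
det = (+1)·(2)·(-24) + (-1)·(-7)·(224) + (+1)·(3)·(-160) = 1040

1040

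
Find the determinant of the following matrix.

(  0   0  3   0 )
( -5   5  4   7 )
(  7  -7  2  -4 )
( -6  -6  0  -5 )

-1044

Expand along row 1 (it has 3 zeros):
  + (3) · M_13   where M_13 = det([-5 5 7; 7 -7 -4; -6 -6 -5]) = -348
det = (+1)·(3)·(-348) = -1044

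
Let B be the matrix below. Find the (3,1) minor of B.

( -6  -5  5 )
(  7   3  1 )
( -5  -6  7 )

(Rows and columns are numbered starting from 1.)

Delete row 3 and column 1; the remaining 2×2 submatrix is [-5 5; 3 1].
Its determinant is (-5)·1 − 5·3 = -20.

The minor is -20.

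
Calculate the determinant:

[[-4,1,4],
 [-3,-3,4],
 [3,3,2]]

90

Expand along row 1:
  + (-4) · |-3 4; 3 2| = (-4)·(-6 − 12) = 72
  − 1 · |-3 4; 3 2| = −1·(-6 − 12) = 18
  + 4 · |-3 -3; 3 3| = 4·(-9 − (-9)) = 0
Sum: (72) + (18) + (0) = 90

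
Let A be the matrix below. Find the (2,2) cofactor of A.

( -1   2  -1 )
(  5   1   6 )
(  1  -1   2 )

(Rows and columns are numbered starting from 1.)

Delete row 2 and column 2; the remaining 2×2 submatrix is [-1 -1; 1 2].
Its determinant is (-1)·2 − (-1)·1 = -1.
The cofactor carries sign (−1)^(2+2) = +1, so C_{2,2} = +(-1) = -1.

-1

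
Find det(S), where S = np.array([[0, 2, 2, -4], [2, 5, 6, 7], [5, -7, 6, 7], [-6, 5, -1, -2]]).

|S| = -1884

Expand along row 1 (it has 1 zero):
  − (2) · M_12   where M_12 = det([2 6 7; 5 6 7; -6 -1 -2]) = 15
  + (2) · M_13   where M_13 = det([2 5 7; 5 -7 7; -6 5 -2]) = -321
  − (-4) · M_14   where M_14 = det([2 5 6; 5 -7 6; -6 5 -1]) = -303
det = (-1)·(2)·(15) + (+1)·(2)·(-321) + (-1)·(-4)·(-303) = -1884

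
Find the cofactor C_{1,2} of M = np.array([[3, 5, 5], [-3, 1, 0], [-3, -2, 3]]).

Delete row 1 and column 2; the remaining 2×2 submatrix is [-3 0; -3 3].
Its determinant is (-3)·3 − 0·(-3) = -9.
The cofactor carries sign (−1)^(1+2) = −1, so C_{1,2} = −(-9) = 9.

9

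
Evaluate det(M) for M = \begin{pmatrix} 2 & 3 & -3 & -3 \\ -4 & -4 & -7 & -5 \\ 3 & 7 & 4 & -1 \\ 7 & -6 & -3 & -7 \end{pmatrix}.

Expand along row 1:
  + (2) · M_11   where M_11 = det([-4 -7 -5; 7 4 -1; -6 -3 -7]) = -276
  − (3) · M_12   where M_12 = det([-4 -7 -5; 3 4 -1; 7 -3 -7]) = 211
  + (-3) · M_13   where M_13 = det([-4 -4 -5; 3 7 -1; 7 -6 -7]) = 499
  − (-3) · M_14   where M_14 = det([-4 -4 -7; 3 7 4; 7 -6 -3]) = 309
det = (+1)·(2)·(-276) + (-1)·(3)·(211) + (+1)·(-3)·(499) + (-1)·(-3)·(309) = -1755

The determinant is -1755.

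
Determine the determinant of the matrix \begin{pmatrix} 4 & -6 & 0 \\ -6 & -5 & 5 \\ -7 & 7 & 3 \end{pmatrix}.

Expand along row 1:
  + 4 · |-5 5; 7 3| = 4·(-15 − 35) = -200
  − (-6) · |-6 5; -7 3| = −(-6)·(-18 − (-35)) = 102
Sum: (-200) + (102) = -98

The determinant is -98.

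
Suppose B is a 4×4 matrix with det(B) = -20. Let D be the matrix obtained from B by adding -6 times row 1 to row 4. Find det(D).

|D| = -20

Adding a multiple of one row to another leaves the determinant unchanged.
det(D) = (1)·(-20) = -20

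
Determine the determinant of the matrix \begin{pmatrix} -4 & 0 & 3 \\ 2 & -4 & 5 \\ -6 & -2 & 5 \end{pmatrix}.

The determinant is -44.

Expand along row 1:
  + (-4) · |-4 5; -2 5| = (-4)·(-20 − (-10)) = 40
  + 3 · |2 -4; -6 -2| = 3·(-4 − 24) = -84
Sum: (40) + (-84) = -44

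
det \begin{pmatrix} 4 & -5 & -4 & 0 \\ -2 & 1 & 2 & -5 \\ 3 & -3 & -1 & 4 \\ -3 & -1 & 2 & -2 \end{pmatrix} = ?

-175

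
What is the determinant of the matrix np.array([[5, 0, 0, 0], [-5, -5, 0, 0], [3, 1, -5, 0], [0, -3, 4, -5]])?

-625

The matrix is lower triangular, so the determinant is the product of the diagonal entries:
det = (5) · (-5) · (-5) · (-5) = -625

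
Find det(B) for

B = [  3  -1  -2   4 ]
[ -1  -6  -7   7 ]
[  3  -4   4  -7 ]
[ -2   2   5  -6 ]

The determinant is -294.

Expand along row 1:
  + (3) · M_11   where M_11 = det([-6 -7 7; -4 4 -7; 2 5 -6]) = 4
  − (-1) · M_12   where M_12 = det([-1 -7 7; 3 4 -7; -2 5 -6]) = -74
  + (-2) · M_13   where M_13 = det([-1 -6 7; 3 -4 -7; -2 2 -6]) = -244
  − (4) · M_14   where M_14 = det([-1 -6 -7; 3 -4 4; -2 2 5]) = 180
det = (+1)·(3)·(4) + (-1)·(-1)·(-74) + (+1)·(-2)·(-244) + (-1)·(4)·(180) = -294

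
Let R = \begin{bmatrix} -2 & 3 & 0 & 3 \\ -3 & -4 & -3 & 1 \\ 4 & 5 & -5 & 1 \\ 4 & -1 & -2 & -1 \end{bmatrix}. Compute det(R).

-286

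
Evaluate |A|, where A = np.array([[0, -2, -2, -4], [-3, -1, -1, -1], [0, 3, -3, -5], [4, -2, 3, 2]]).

Expand along column 1 (it has 2 zeros):
  − (-3) · M_21   where M_21 = det([-2 -2 -4; 3 -3 -5; -2 3 2]) = -38
  − (4) · M_41   where M_41 = det([-2 -2 -4; -1 -1 -1; 3 -3 -5]) = -12
det = (-1)·(-3)·(-38) + (-1)·(4)·(-12) = -66

det(A) = -66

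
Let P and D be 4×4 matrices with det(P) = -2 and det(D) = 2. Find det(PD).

det(PD) = det(P)·det(D) = (-2)·(2) = -4

-4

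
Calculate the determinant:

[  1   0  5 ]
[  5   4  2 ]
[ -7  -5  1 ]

29

Expand along row 1:
  + 1 · |4 2; -5 1| = 1·(4 − (-10)) = 14
  + 5 · |5 4; -7 -5| = 5·(-25 − (-28)) = 15
Sum: (14) + (15) = 29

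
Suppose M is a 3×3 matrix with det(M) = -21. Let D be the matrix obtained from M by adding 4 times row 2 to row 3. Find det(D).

-21

Adding a multiple of one row to another leaves the determinant unchanged.
det(D) = (1)·(-21) = -21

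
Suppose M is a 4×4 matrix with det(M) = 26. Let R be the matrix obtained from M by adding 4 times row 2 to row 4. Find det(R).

det(R) = 26

Adding a multiple of one row to another leaves the determinant unchanged.
det(R) = (1)·(26) = 26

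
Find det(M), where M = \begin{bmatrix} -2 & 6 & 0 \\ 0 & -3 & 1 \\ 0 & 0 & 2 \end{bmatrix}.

M is upper triangular, so det(M) is the product of the diagonal entries:
det = (-2) · (-3) · (2) = 12

12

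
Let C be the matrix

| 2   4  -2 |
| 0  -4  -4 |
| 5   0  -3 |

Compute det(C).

Expand along column 1:
  + 2 · |-4 -4; 0 -3| = 2·(12 − 0) = 24
  + 5 · |4 -2; -4 -4| = 5·(-16 − 8) = -120
Sum: (24) + (-120) = -96

det(C) = -96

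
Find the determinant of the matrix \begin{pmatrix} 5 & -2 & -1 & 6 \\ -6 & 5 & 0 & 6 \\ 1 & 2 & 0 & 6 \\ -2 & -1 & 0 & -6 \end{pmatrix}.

-24

Expand along column 3 (it has 3 zeros):
  + (-1) · M_13   where M_13 = det([-6 5 6; 1 2 6; -2 -1 -6]) = 24
det = (+1)·(-1)·(24) = -24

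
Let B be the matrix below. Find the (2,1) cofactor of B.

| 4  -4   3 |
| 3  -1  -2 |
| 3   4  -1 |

8

Delete row 2 and column 1; the remaining 2×2 submatrix is [-4 3; 4 -1].
Its determinant is (-4)·(-1) − 3·4 = -8.
The cofactor carries sign (−1)^(2+1) = −1, so C_{2,1} = −(-8) = 8.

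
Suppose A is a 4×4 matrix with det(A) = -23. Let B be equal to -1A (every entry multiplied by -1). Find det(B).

det(B) = -23

For a 4×4 matrix, det(-1A) = (-1)^4·det(A) = 1·det(A).
det(B) = (1)·(-23) = -23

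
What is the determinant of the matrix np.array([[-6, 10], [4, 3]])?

det = (-6)·3 − 10·4 = -18 − 40 = -58

-58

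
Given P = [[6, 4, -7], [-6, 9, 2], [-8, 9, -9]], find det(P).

Expand along row 1:
  + 6 · |9 2; 9 -9| = 6·(-81 − 18) = -594
  − 4 · |-6 2; -8 -9| = −4·(54 − (-16)) = -280
  + (-7) · |-6 9; -8 9| = (-7)·(-54 − (-72)) = -126
Sum: (-594) + (-280) + (-126) = -1000

det(P) = -1000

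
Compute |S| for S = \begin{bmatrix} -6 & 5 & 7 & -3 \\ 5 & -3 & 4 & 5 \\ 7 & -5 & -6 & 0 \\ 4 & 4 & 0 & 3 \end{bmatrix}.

Expand along row 3 (it has 1 zero):
  + (7) · M_31   where M_31 = det([5 7 -3; -3 4 5; 4 0 3]) = 311
  − (-5) · M_32   where M_32 = det([-6 7 -3; 5 4 5; 4 0 3]) = 11
  + (-6) · M_33   where M_33 = det([-6 5 -3; 5 -3 5; 4 4 3]) = 103
det = (+1)·(7)·(311) + (-1)·(-5)·(11) + (+1)·(-6)·(103) = 1614

The determinant is 1614.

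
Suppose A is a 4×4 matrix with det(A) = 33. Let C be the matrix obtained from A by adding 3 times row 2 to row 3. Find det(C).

33

Adding a multiple of one row to another leaves the determinant unchanged.
det(C) = (1)·(33) = 33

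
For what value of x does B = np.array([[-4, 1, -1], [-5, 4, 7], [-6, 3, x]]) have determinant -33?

6

Expanding along the column containing x, det(B) is linear in x: det(B) = (-11)·x + (33).
Set (-11)·x + (33) = -33  ⇒  (-11)·x = -66  ⇒  x = 6.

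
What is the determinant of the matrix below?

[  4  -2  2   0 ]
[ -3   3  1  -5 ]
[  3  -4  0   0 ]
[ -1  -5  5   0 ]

Expand along column 4 (it has 3 zeros):
  + (-5) · M_24   where M_24 = det([4 -2 2; 3 -4 0; -1 -5 5]) = -88
det = (+1)·(-5)·(-88) = 440

440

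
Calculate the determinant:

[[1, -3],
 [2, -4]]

2

det = 1·(-4) − (-3)·2 = -4 − (-6) = 2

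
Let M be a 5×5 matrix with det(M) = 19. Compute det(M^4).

130321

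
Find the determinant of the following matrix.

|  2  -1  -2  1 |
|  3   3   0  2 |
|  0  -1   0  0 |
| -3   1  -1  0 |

Expand along row 3 (it has 3 zeros):
  − (-1) · M_32   where M_32 = det([2 -2 1; 3 0 2; -3 -1 0]) = 13
det = (-1)·(-1)·(13) = 13

13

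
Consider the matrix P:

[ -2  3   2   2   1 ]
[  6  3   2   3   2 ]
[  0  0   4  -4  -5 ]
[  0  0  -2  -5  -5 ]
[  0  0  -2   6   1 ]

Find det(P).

P is block upper-triangular with a 2×2 block and a 3×3 block on the diagonal, so its determinant equals the product of the determinants of the diagonal blocks.
det of the 2×2 block = -24
det of the 3×3 block = 162
det = (-24)·(162) = -3888

|P| = -3888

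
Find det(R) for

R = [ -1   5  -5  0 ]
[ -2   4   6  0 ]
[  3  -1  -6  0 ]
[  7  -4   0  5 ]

|R| = 490

Expand along column 4 (it has 3 zeros):
  + (5) · M_44   where M_44 = det([-1 5 -5; -2 4 6; 3 -1 -6]) = 98
det = (+1)·(5)·(98) = 490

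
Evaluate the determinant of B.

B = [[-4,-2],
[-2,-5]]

16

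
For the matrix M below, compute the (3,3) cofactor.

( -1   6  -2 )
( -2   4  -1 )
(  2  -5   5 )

The cofactor is 8.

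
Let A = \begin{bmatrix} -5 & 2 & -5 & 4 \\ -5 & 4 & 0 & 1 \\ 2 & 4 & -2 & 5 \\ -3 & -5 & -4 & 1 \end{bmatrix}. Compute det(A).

289

Expand along row 2 (it has 1 zero):
  − (-5) · M_21   where M_21 = det([2 -5 4; 4 -2 5; -5 -4 1]) = 77
  + (4) · M_22   where M_22 = det([-5 -5 4; 2 -2 5; -3 -4 1]) = -61
  + (1) · M_24   where M_24 = det([-5 2 -5; 2 4 -2; -3 -5 -4]) = 148
det = (-1)·(-5)·(77) + (+1)·(4)·(-61) + (+1)·(1)·(148) = 289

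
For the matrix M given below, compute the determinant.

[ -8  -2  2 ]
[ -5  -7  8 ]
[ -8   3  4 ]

det(M) = 362

Expand along row 1:
  + (-8) · |-7 8; 3 4| = (-8)·(-28 − 24) = 416
  − (-2) · |-5 8; -8 4| = −(-2)·(-20 − (-64)) = 88
  + 2 · |-5 -7; -8 3| = 2·(-15 − 56) = -142
Sum: (416) + (88) + (-142) = 362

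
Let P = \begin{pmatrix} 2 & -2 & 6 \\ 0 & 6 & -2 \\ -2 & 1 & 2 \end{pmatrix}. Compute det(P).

The determinant is 92.

Expand along row 2:
  + 6 · |2 6; -2 2| = 6·(4 − (-12)) = 96
  − (-2) · |2 -2; -2 1| = −(-2)·(2 − 4) = -4
Sum: (96) + (-4) = 92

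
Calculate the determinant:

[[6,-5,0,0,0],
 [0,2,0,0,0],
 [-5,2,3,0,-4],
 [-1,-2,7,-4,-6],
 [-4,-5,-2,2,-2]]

432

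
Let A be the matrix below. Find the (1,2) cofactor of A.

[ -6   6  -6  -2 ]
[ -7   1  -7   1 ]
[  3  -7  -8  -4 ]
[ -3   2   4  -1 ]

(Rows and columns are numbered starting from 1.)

Delete row 1 and column 2; the remaining 3×3 submatrix is [-7 -7 1; 3 -8 -4; -3 4 -1].
Its determinant is -285.
The cofactor carries sign (−1)^(1+2) = −1, so C_{1,2} = −(-285) = 285.

285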